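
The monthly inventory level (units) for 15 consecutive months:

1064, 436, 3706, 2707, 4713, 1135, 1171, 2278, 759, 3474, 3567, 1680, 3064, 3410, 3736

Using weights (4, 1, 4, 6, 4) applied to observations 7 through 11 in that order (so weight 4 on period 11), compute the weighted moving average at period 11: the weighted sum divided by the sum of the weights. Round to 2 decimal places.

2374.21

Weighted sum: 4·1171 + 1·2278 + 4·759 + 6·3474 + 4·3567 = 4684 + 2278 + 3036 + 20844 + 14268 = 45110
Weight total: 4 + 1 + 4 + 6 + 4 = 19
WMA = 45110 / 19 = 2374.21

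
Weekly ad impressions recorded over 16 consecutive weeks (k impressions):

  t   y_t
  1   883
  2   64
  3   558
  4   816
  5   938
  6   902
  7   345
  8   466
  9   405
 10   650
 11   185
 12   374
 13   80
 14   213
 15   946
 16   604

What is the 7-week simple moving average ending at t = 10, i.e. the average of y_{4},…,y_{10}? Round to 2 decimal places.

Sum of periods 4–10: 816 + 938 + 902 + 345 + 466 + 405 + 650 = 4522
Divide by 7: 4522 / 7 = 646.00

646.00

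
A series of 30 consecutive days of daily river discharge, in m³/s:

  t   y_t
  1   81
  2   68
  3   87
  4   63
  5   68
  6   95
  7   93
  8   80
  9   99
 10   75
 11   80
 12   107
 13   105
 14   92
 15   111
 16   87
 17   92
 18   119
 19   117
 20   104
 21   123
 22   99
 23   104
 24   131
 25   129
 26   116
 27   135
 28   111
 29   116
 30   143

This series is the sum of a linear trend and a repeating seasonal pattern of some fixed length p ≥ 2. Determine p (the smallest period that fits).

First differences y_{t+1} − y_t: -13, 19, -24, 5, 27, -2, -13, 19, -24, 5, 27, -2, -13, 19, …
The difference pattern repeats every 6 terms and not for any smaller step, so p = 6.

6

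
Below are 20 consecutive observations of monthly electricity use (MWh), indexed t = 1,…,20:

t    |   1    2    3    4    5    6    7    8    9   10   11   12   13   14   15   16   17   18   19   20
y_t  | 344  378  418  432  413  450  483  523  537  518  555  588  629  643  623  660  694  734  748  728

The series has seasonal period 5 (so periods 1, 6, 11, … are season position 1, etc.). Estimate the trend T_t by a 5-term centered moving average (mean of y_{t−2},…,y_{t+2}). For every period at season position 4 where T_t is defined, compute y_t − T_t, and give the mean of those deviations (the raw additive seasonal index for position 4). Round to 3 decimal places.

Season position 4 occurs at t = 4, 9, 14 (where T_t is defined).
t=4: T_4 = 418.20000; y_4 − T_4 = 432 − 418.20000 = 13.80000
t=9: T_9 = 523.20000; y_9 − T_9 = 537 − 523.20000 = 13.80000
t=14: T_14 = 628.60000; y_14 − T_14 = 643 − 628.60000 = 14.40000
Mean deviation: (13.80000 + 13.80000 + 14.40000) / 3 = 14.000

14.000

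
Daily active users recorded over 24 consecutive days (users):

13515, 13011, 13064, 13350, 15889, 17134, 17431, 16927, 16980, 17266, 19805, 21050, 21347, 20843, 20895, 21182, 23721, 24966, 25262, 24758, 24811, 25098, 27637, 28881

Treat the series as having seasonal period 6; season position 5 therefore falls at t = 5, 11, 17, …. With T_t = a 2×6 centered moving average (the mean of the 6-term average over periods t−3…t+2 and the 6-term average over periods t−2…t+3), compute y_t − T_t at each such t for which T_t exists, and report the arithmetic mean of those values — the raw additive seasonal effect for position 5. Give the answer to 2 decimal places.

Season position 5 occurs at t = 5, 11, 17 (where T_t is defined).
t=5: T_5 = 15306.1667; y_5 − T_5 = 15889 − 15306.1667 = 582.8333
t=11: T_11 = 19222.1667; y_11 − T_11 = 19805 − 19222.1667 = 582.8333
t=17: T_17 = 23137.7500; y_17 − T_17 = 23721 − 23137.7500 = 583.2500
Mean deviation: (582.8333 + 582.8333 + 583.2500) / 3 = 582.97

582.97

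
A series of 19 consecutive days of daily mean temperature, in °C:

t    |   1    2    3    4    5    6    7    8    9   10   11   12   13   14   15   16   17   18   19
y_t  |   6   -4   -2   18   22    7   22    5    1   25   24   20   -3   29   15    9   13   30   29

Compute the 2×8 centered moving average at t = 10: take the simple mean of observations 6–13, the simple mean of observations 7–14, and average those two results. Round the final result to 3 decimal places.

14.000

Sum over 6–13: 7 + 22 + 5 + 1 + 25 + 24 + 20 + (-3) = 101
Sum over 7–14: 22 + 5 + 1 + 25 + 24 + 20 + (-3) + 29 = 123
CMA at t=10 = (101 + 123) / (2·8) = 224 / 16 = 14.000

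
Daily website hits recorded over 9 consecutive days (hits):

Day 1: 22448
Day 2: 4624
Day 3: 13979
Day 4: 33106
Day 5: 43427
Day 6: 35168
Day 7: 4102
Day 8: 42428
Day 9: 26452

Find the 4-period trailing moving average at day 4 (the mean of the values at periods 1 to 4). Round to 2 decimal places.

Sum of periods 1–4: 22448 + 4624 + 13979 + 33106 = 74157
Divide by 4: 74157 / 4 = 18539.25

18539.25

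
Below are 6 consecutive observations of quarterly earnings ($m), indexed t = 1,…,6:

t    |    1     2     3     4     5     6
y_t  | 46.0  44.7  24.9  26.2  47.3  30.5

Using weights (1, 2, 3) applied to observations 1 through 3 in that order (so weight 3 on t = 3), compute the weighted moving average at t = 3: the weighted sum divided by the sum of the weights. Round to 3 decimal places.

Weighted sum: 1·46.0 + 2·44.7 + 3·24.9 = 46.0 + 89.4 + 74.7 = 210.1
Weight total: 1 + 2 + 3 = 6
WMA = 210.1 / 6 = 35.017

35.017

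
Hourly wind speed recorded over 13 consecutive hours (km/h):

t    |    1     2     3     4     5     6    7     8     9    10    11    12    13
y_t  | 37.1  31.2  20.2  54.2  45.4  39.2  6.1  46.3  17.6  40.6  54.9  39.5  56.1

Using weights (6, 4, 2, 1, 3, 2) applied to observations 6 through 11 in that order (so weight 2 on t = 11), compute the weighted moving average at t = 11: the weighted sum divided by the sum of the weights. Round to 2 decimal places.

Weighted sum: 6·39.2 + 4·6.1 + 2·46.3 + 1·17.6 + 3·40.6 + 2·54.9 = 235.2 + 24.4 + 92.6 + 17.6 + 121.8 + 109.8 = 601.4
Weight total: 6 + 4 + 2 + 1 + 3 + 2 = 18
WMA = 601.4 / 18 = 33.41

33.41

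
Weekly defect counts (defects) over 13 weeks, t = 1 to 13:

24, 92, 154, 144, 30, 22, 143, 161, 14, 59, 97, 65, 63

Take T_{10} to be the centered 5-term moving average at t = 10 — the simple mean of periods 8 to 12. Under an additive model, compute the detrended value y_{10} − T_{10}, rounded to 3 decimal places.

-20.200

Trend T_10 = (161 + 14 + 59 + 97 + 65) / 5 = 396/5 = 79.20000
Detrended value: 59 − 79.20000 = -20.200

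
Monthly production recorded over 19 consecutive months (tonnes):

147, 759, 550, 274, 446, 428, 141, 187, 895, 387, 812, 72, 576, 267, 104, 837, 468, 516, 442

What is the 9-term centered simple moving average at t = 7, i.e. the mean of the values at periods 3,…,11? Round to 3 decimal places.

Sum of periods 3–11: 550 + 274 + 446 + 428 + 141 + 187 + 895 + 387 + 812 = 4120
Divide by 9: 4120 / 9 = 457.778

457.778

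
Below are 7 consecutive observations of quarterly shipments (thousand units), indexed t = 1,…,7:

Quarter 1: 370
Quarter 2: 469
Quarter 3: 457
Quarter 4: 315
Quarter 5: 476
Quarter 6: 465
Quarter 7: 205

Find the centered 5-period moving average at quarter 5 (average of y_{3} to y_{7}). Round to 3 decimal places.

Sum of periods 3–7: 457 + 315 + 476 + 465 + 205 = 1918
Divide by 5: 1918 / 5 = 383.600

383.600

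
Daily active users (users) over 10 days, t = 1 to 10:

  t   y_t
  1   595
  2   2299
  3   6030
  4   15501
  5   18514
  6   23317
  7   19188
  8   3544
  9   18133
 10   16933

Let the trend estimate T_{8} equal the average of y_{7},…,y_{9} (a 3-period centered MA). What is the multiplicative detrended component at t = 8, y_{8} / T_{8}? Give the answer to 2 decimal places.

0.26

Trend T_8 = (19188 + 3544 + 18133) / 3 = 40865/3 = 13621.6667
Ratio to trend: 3544 / 13621.6667 = 0.26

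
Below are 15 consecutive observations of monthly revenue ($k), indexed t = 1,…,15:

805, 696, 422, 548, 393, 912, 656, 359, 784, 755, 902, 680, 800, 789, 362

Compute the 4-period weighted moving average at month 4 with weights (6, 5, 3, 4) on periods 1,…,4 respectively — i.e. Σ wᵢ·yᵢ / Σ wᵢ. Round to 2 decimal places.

Weighted sum: 6·805 + 5·696 + 3·422 + 4·548 = 4830 + 3480 + 1266 + 2192 = 11768
Weight total: 6 + 5 + 3 + 4 = 18
WMA = 11768 / 18 = 653.78

653.78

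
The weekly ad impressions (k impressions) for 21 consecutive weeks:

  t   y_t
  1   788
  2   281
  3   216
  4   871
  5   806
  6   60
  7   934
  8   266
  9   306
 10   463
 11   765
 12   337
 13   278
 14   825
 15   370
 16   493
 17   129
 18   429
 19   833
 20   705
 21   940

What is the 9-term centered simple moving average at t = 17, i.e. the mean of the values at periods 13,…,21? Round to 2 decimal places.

555.78

Sum of periods 13–21: 278 + 825 + 370 + 493 + 129 + 429 + 833 + 705 + 940 = 5002
Divide by 9: 5002 / 9 = 555.78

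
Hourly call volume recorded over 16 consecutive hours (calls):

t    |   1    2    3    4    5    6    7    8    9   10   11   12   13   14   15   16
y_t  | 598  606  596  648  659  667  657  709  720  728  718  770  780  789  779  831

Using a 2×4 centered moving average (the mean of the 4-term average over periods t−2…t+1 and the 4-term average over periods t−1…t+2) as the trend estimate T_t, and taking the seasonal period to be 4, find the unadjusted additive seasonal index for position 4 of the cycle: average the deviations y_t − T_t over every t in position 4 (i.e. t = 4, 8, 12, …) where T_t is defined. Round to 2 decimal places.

Season position 4 occurs at t = 4, 8, 12 (where T_t is defined).
t=4: T_4 = 634.8750; y_4 − T_4 = 648 − 634.8750 = 13.1250
t=8: T_8 = 695.8750; y_8 − T_8 = 709 − 695.8750 = 13.1250
t=12: T_12 = 756.6250; y_12 − T_12 = 770 − 756.6250 = 13.3750
Mean deviation: (13.1250 + 13.1250 + 13.3750) / 3 = 13.21

13.21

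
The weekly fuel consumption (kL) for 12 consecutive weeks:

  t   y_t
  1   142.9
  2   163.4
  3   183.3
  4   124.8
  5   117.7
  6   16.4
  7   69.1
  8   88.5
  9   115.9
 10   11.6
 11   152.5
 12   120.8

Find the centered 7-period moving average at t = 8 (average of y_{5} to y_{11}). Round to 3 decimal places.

81.671

Sum of periods 5–11: 117.7 + 16.4 + 69.1 + 88.5 + 115.9 + 11.6 + 152.5 = 571.7
Divide by 7: 571.7 / 7 = 81.671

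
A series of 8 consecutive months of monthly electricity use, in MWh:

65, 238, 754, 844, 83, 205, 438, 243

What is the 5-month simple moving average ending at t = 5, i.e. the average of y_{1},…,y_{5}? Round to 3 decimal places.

396.800

Sum of periods 1–5: 65 + 238 + 754 + 844 + 83 = 1984
Divide by 5: 1984 / 5 = 396.800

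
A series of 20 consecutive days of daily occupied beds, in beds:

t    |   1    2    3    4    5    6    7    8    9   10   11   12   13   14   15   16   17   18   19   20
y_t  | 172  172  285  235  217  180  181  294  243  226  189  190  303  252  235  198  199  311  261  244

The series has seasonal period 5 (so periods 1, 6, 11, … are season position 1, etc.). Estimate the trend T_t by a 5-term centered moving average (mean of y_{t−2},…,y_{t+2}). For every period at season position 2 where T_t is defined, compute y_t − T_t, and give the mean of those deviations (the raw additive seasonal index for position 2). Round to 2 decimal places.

Season position 2 occurs at t = 7, 12, 17 (where T_t is defined).
t=7: T_7 = 223.0000; y_7 − T_7 = 181 − 223.0000 = -42.0000
t=12: T_12 = 232.0000; y_12 − T_12 = 190 − 232.0000 = -42.0000
t=17: T_17 = 240.8000; y_17 − T_17 = 199 − 240.8000 = -41.8000
Mean deviation: (-42.0000 + -42.0000 + -41.8000) / 3 = -41.93

-41.93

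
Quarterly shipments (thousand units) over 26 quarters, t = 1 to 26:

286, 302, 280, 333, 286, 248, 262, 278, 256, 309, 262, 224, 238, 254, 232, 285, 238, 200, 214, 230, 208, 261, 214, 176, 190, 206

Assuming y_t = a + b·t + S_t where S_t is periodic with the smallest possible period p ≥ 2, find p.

6

First differences y_{t+1} − y_t: 16, -22, 53, -47, -38, 14, 16, -22, 53, -47, -38, 14, 16, -22, …
The difference pattern repeats every 6 terms and not for any smaller step, so p = 6.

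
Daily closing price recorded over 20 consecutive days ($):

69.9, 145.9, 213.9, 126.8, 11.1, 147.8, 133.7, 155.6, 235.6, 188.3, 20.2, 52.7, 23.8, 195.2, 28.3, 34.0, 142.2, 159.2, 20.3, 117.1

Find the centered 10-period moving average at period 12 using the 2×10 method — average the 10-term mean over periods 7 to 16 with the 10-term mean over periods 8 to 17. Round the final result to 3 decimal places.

Sum over 7–16: 133.7 + 155.6 + 235.6 + 188.3 + 20.2 + 52.7 + 23.8 + 195.2 + 28.3 + 34.0 = 1067.4
Sum over 8–17: 155.6 + 235.6 + 188.3 + 20.2 + 52.7 + 23.8 + 195.2 + 28.3 + 34.0 + 142.2 = 1075.9
CMA at t=12 = (1067.4 + 1075.9) / (2·10) = 2143.3 / 20 = 107.165

107.165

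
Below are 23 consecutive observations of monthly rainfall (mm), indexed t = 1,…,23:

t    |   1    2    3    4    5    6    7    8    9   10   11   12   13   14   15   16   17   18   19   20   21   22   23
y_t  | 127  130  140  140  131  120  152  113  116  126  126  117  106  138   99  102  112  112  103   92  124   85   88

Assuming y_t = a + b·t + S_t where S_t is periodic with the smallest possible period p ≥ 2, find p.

7

First differences y_{t+1} − y_t: 3, 10, 0, -9, -11, 32, -39, 3, 10, 0, -9, -11, 32, -39, 3, 10, …
The difference pattern repeats every 7 terms and not for any smaller step, so p = 7.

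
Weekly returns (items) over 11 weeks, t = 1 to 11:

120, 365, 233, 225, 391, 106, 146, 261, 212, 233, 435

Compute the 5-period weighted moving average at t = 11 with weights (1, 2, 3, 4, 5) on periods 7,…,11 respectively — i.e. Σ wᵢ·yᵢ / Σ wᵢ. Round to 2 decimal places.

294.07

Weighted sum: 1·146 + 2·261 + 3·212 + 4·233 + 5·435 = 146 + 522 + 636 + 932 + 2175 = 4411
Weight total: 1 + 2 + 3 + 4 + 5 = 15
WMA = 4411 / 15 = 294.07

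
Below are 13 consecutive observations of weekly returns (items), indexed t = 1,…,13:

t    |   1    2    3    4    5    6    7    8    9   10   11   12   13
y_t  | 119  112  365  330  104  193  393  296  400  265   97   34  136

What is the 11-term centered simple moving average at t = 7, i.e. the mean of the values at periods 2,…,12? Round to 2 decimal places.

235.36

Sum of periods 2–12: 112 + 365 + 330 + 104 + 193 + 393 + 296 + 400 + 265 + 97 + 34 = 2589
Divide by 11: 2589 / 11 = 235.36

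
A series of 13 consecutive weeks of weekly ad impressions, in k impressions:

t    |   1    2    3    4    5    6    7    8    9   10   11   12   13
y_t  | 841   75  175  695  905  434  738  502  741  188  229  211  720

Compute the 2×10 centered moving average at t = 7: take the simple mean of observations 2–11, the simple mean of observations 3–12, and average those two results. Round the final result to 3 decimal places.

Sum over 2–11: 75 + 175 + 695 + 905 + 434 + 738 + 502 + 741 + 188 + 229 = 4682
Sum over 3–12: 175 + 695 + 905 + 434 + 738 + 502 + 741 + 188 + 229 + 211 = 4818
CMA at t=7 = (4682 + 4818) / (2·10) = 9500 / 20 = 475.000

475.000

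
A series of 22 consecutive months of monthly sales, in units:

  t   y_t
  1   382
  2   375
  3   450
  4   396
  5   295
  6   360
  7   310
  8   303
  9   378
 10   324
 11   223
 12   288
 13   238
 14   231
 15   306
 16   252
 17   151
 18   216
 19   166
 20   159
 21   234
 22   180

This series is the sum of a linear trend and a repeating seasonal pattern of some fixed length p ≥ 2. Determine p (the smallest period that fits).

First differences y_{t+1} − y_t: -7, 75, -54, -101, 65, -50, -7, 75, -54, -101, 65, -50, -7, 75, …
The difference pattern repeats every 6 terms and not for any smaller step, so p = 6.

6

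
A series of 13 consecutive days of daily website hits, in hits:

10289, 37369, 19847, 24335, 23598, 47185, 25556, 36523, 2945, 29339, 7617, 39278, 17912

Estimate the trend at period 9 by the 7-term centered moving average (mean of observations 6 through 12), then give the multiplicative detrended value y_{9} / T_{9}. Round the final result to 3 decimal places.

0.109

Trend T_9 = (47185 + 25556 + 36523 + 2945 + 29339 + 7617 + 39278) / 7 = 188443/7 = 26920.42857
Ratio to trend: 2945 / 26920.42857 = 0.109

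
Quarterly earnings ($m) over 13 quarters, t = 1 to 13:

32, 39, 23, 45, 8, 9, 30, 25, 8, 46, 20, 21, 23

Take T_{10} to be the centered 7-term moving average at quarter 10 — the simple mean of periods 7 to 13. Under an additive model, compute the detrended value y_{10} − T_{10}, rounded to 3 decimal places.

21.286

Trend T_10 = (30 + 25 + 8 + 46 + 20 + 21 + 23) / 7 = 173/7 = 24.71429
Detrended value: 46 − 24.71429 = 21.286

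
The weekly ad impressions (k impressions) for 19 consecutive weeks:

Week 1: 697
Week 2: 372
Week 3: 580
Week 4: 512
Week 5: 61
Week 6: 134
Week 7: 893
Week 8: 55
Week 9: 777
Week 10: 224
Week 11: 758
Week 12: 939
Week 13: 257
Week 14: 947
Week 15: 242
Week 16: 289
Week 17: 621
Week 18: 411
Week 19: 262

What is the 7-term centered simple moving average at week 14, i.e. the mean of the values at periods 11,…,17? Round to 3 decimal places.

Sum of periods 11–17: 758 + 939 + 257 + 947 + 242 + 289 + 621 = 4053
Divide by 7: 4053 / 7 = 579.000

579.000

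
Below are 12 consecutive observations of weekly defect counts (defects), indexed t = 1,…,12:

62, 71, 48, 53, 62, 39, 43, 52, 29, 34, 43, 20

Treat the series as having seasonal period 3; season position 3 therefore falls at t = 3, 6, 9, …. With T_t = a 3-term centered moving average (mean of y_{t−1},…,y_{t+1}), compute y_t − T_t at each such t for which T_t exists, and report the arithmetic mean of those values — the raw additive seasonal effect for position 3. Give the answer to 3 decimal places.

Season position 3 occurs at t = 3, 6, 9 (where T_t is defined).
t=3: T_3 = 57.33333; y_3 − T_3 = 48 − 57.33333 = -9.33333
t=6: T_6 = 48.00000; y_6 − T_6 = 39 − 48.00000 = -9.00000
t=9: T_9 = 38.33333; y_9 − T_9 = 29 − 38.33333 = -9.33333
Mean deviation: (-9.33333 + -9.00000 + -9.33333) / 3 = -9.222

-9.222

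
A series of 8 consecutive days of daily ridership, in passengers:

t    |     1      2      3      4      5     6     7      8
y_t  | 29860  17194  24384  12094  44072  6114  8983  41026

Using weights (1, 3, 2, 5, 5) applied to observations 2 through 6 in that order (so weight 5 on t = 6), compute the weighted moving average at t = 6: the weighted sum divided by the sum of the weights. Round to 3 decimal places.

22841.500

Weighted sum: 1·17194 + 3·24384 + 2·12094 + 5·44072 + 5·6114 = 17194 + 73152 + 24188 + 220360 + 30570 = 365464
Weight total: 1 + 3 + 2 + 5 + 5 = 16
WMA = 365464 / 16 = 22841.500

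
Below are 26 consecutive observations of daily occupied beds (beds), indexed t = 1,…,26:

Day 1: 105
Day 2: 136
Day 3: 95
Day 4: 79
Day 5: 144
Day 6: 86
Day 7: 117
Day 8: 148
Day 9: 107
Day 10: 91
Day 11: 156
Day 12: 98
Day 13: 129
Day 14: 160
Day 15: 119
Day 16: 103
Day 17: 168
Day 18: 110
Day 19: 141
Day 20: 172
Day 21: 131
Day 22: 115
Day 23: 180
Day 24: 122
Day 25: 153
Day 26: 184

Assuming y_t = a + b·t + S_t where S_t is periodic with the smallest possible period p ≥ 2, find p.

First differences y_{t+1} − y_t: 31, -41, -16, 65, -58, 31, 31, -41, -16, 65, -58, 31, 31, -41, …
The difference pattern repeats every 6 terms and not for any smaller step, so p = 6.

6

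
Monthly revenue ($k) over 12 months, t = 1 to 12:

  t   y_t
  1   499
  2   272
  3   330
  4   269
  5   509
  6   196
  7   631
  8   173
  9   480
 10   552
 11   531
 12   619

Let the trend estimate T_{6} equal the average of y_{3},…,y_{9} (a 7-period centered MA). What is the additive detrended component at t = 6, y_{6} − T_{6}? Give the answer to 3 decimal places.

Trend T_6 = (330 + 269 + 509 + 196 + 631 + 173 + 480) / 7 = 2588/7 = 369.71429
Detrended value: 196 − 369.71429 = -173.714

-173.714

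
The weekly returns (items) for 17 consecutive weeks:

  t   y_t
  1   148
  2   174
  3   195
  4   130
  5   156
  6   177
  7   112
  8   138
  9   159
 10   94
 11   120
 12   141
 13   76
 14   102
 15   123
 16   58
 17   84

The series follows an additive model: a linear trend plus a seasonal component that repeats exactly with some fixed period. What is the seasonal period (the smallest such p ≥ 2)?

First differences y_{t+1} − y_t: 26, 21, -65, 26, 21, -65, 26, 21, …
The difference pattern repeats every 3 terms and not for any smaller step, so p = 3.

3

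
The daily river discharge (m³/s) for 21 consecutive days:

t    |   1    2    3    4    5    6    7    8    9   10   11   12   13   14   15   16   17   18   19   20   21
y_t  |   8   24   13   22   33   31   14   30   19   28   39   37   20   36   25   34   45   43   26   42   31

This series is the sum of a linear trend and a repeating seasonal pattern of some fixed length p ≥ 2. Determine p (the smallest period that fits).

6

First differences y_{t+1} − y_t: 16, -11, 9, 11, -2, -17, 16, -11, 9, 11, -2, -17, 16, -11, …
The difference pattern repeats every 6 terms and not for any smaller step, so p = 6.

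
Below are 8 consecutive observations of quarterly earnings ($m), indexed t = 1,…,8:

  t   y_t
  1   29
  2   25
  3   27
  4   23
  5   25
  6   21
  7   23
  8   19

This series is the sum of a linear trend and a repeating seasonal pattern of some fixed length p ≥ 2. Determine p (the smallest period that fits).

2

First differences y_{t+1} − y_t: -4, 2, -4, 2, -4, 2, …
The difference pattern repeats every 2 terms and not for any smaller step, so p = 2.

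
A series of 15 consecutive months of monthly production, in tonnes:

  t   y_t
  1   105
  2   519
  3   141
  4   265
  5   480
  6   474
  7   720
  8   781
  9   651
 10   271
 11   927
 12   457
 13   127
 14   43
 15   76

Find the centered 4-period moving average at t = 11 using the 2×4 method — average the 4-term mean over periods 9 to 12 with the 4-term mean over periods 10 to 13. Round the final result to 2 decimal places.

511.00

Sum over 9–12: 651 + 271 + 927 + 457 = 2306
Sum over 10–13: 271 + 927 + 457 + 127 = 1782
CMA at t=11 = (2306 + 1782) / (2·4) = 4088 / 8 = 511.00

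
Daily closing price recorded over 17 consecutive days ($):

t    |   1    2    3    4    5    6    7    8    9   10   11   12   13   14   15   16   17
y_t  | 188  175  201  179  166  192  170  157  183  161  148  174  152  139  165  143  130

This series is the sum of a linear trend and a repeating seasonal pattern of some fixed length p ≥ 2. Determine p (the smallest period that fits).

First differences y_{t+1} − y_t: -13, 26, -22, -13, 26, -22, -13, 26, …
The difference pattern repeats every 3 terms and not for any smaller step, so p = 3.

3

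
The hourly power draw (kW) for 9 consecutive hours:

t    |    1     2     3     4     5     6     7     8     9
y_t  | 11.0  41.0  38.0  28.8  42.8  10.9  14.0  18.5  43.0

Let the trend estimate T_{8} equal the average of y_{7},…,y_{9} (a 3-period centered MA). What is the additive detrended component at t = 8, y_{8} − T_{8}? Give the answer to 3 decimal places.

-6.667

Trend T_8 = (14.0 + 18.5 + 43.0) / 3 = 75.5/3 = 25.16667
Detrended value: 18.5 − 25.16667 = -6.667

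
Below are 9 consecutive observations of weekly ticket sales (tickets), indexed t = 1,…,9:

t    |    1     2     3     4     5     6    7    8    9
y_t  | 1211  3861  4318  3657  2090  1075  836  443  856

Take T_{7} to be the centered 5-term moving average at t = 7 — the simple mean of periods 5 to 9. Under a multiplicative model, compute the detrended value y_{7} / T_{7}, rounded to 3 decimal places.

0.789

Trend T_7 = (2090 + 1075 + 836 + 443 + 856) / 5 = 5300/5 = 1060.00000
Ratio to trend: 836 / 1060.00000 = 0.789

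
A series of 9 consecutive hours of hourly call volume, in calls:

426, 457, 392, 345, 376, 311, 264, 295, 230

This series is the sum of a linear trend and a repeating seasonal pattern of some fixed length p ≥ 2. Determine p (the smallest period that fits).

First differences y_{t+1} − y_t: 31, -65, -47, 31, -65, -47, 31, -65, …
The difference pattern repeats every 3 terms and not for any smaller step, so p = 3.

3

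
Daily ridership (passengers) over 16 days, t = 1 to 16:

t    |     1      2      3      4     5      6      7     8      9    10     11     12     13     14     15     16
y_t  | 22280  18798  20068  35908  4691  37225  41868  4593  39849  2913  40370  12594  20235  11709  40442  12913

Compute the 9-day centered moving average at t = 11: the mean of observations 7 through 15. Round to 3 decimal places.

Sum of periods 7–15: 41868 + 4593 + 39849 + 2913 + 40370 + 12594 + 20235 + 11709 + 40442 = 214573
Divide by 9: 214573 / 9 = 23841.444

23841.444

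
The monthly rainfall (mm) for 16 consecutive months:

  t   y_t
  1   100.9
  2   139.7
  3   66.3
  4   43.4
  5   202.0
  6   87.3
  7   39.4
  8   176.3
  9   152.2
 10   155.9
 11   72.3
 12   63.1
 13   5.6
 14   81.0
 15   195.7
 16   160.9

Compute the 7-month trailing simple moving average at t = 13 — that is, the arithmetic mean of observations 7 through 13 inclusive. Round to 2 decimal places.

Sum of periods 7–13: 39.4 + 176.3 + 152.2 + 155.9 + 72.3 + 63.1 + 5.6 = 664.8
Divide by 7: 664.8 / 7 = 94.97

94.97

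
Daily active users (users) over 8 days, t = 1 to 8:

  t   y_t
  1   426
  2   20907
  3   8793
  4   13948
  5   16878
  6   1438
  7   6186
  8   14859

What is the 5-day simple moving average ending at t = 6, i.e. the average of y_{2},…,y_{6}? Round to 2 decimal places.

12392.80

Sum of periods 2–6: 20907 + 8793 + 13948 + 16878 + 1438 = 61964
Divide by 5: 61964 / 5 = 12392.80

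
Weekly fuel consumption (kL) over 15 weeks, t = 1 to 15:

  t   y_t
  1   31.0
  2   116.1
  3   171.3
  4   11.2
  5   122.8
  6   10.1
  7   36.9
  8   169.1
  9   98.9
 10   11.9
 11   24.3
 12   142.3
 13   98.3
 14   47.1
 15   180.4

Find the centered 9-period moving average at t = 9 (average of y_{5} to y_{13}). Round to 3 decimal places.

79.400

Sum of periods 5–13: 122.8 + 10.1 + 36.9 + 169.1 + 98.9 + 11.9 + 24.3 + 142.3 + 98.3 = 714.6
Divide by 9: 714.6 / 9 = 79.400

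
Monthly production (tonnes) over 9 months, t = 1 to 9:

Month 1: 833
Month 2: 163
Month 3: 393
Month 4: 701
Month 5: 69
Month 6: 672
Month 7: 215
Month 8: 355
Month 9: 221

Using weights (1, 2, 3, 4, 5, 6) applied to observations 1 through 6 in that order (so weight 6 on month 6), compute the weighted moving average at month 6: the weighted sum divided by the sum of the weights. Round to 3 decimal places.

453.286

Weighted sum: 1·833 + 2·163 + 3·393 + 4·701 + 5·69 + 6·672 = 833 + 326 + 1179 + 2804 + 345 + 4032 = 9519
Weight total: 1 + 2 + 3 + 4 + 5 + 6 = 21
WMA = 9519 / 21 = 453.286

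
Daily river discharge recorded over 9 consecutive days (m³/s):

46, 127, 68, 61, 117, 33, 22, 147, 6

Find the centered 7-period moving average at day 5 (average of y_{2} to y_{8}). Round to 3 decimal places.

82.143

Sum of periods 2–8: 127 + 68 + 61 + 117 + 33 + 22 + 147 = 575
Divide by 7: 575 / 7 = 82.143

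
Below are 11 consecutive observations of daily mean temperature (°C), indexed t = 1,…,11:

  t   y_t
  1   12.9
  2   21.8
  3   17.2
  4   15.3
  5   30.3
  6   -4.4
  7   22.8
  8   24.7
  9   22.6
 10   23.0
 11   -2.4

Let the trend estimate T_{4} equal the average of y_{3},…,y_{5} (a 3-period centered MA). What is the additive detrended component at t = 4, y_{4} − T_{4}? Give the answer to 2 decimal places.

Trend T_4 = (17.2 + 15.3 + 30.3) / 3 = 62.8/3 = 20.9333
Detrended value: 15.3 − 20.9333 = -5.63

-5.63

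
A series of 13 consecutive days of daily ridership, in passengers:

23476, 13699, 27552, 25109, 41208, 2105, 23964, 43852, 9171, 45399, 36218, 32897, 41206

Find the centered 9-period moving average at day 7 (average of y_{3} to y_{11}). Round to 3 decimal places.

28286.444

Sum of periods 3–11: 27552 + 25109 + 41208 + 2105 + 23964 + 43852 + 9171 + 45399 + 36218 = 254578
Divide by 9: 254578 / 9 = 28286.444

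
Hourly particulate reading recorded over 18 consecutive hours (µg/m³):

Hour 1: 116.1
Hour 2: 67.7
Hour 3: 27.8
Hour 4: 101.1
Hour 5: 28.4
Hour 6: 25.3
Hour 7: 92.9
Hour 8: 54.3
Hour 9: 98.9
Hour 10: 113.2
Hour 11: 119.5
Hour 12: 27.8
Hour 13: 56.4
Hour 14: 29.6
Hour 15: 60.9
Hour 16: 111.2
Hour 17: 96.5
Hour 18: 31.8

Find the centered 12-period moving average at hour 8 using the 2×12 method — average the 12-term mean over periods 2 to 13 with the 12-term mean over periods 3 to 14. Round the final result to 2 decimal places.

Sum over 2–13: 67.7 + 27.8 + 101.1 + 28.4 + 25.3 + 92.9 + 54.3 + 98.9 + 113.2 + 119.5 + 27.8 + 56.4 = 813.3
Sum over 3–14: 27.8 + 101.1 + 28.4 + 25.3 + 92.9 + 54.3 + 98.9 + 113.2 + 119.5 + 27.8 + 56.4 + 29.6 = 775.2
CMA at t=8 = (813.3 + 775.2) / (2·12) = 1588.5 / 24 = 66.19

66.19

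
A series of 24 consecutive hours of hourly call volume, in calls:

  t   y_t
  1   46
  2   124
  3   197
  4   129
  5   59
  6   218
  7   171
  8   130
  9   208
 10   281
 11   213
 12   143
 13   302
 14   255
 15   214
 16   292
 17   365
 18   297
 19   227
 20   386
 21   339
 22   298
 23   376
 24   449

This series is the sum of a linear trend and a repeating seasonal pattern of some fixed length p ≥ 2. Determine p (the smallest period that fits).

7

First differences y_{t+1} − y_t: 78, 73, -68, -70, 159, -47, -41, 78, 73, -68, -70, 159, -47, -41, 78, 73, …
The difference pattern repeats every 7 terms and not for any smaller step, so p = 7.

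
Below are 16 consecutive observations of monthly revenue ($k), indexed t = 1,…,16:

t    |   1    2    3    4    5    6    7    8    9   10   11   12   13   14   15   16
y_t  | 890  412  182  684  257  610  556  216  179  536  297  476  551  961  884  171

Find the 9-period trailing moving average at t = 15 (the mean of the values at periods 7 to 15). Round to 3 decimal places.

Sum of periods 7–15: 556 + 216 + 179 + 536 + 297 + 476 + 551 + 961 + 884 = 4656
Divide by 9: 4656 / 9 = 517.333

517.333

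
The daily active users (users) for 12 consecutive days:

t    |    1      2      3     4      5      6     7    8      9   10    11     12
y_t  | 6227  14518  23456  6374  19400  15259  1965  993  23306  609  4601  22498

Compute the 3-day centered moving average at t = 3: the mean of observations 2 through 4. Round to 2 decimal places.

Sum of periods 2–4: 14518 + 23456 + 6374 = 44348
Divide by 3: 44348 / 3 = 14782.67

14782.67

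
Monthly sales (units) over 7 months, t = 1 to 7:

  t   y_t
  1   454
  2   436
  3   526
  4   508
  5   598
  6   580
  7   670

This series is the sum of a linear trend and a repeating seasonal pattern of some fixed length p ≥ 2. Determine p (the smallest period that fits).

2

First differences y_{t+1} − y_t: -18, 90, -18, 90, -18, 90, …
The difference pattern repeats every 2 terms and not for any smaller step, so p = 2.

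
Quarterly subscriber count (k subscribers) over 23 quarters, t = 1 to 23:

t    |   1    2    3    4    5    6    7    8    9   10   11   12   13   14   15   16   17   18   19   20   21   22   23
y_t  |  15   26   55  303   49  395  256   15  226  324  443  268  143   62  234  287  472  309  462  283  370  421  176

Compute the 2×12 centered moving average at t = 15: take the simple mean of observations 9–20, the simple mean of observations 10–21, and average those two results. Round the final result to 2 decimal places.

298.75

Sum over 9–20: 226 + 324 + 443 + 268 + 143 + 62 + 234 + 287 + 472 + 309 + 462 + 283 = 3513
Sum over 10–21: 324 + 443 + 268 + 143 + 62 + 234 + 287 + 472 + 309 + 462 + 283 + 370 = 3657
CMA at t=15 = (3513 + 3657) / (2·12) = 7170 / 24 = 298.75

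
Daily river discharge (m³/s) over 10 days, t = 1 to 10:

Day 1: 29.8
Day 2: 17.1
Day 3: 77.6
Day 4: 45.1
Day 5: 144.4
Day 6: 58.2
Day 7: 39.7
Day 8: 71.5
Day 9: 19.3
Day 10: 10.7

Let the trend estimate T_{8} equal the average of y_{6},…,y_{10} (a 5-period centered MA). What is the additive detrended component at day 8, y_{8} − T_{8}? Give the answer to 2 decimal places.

Trend T_8 = (58.2 + 39.7 + 71.5 + 19.3 + 10.7) / 5 = 199.4/5 = 39.8800
Detrended value: 71.5 − 39.8800 = 31.62

31.62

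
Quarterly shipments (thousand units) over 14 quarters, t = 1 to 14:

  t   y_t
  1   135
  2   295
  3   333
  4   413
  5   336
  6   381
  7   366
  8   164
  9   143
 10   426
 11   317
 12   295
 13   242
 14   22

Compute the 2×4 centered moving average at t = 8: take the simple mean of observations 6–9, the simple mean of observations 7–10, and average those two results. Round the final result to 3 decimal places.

269.125

Sum over 6–9: 381 + 366 + 164 + 143 = 1054
Sum over 7–10: 366 + 164 + 143 + 426 = 1099
CMA at t=8 = (1054 + 1099) / (2·4) = 2153 / 8 = 269.125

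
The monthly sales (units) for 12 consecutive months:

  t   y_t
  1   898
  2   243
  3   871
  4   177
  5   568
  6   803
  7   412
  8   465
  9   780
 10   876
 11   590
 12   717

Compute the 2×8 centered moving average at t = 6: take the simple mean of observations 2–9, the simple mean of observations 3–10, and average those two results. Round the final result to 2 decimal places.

579.44

Sum over 2–9: 243 + 871 + 177 + 568 + 803 + 412 + 465 + 780 = 4319
Sum over 3–10: 871 + 177 + 568 + 803 + 412 + 465 + 780 + 876 = 4952
CMA at t=6 = (4319 + 4952) / (2·8) = 9271 / 16 = 579.44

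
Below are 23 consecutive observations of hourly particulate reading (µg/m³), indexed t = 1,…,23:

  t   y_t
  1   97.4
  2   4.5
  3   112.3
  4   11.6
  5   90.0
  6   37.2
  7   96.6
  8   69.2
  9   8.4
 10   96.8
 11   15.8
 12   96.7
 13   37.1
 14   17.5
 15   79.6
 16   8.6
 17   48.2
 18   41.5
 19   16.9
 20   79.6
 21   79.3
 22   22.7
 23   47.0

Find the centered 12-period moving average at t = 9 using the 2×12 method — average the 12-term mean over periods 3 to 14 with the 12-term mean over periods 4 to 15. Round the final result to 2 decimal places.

56.07

Sum over 3–14: 112.3 + 11.6 + 90.0 + 37.2 + 96.6 + 69.2 + 8.4 + 96.8 + 15.8 + 96.7 + 37.1 + 17.5 = 689.2
Sum over 4–15: 11.6 + 90.0 + 37.2 + 96.6 + 69.2 + 8.4 + 96.8 + 15.8 + 96.7 + 37.1 + 17.5 + 79.6 = 656.5
CMA at t=9 = (689.2 + 656.5) / (2·12) = 1345.7 / 24 = 56.07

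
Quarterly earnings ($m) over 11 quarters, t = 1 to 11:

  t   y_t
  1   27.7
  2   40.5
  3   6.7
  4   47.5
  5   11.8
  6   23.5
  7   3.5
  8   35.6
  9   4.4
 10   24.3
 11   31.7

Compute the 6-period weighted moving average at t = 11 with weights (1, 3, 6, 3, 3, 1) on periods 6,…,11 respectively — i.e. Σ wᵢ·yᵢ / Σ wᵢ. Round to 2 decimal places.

Weighted sum: 1·23.5 + 3·3.5 + 6·35.6 + 3·4.4 + 3·24.3 + 1·31.7 = 23.5 + 10.5 + 213.6 + 13.2 + 72.9 + 31.7 = 365.4
Weight total: 1 + 3 + 6 + 3 + 3 + 1 = 17
WMA = 365.4 / 17 = 21.49

21.49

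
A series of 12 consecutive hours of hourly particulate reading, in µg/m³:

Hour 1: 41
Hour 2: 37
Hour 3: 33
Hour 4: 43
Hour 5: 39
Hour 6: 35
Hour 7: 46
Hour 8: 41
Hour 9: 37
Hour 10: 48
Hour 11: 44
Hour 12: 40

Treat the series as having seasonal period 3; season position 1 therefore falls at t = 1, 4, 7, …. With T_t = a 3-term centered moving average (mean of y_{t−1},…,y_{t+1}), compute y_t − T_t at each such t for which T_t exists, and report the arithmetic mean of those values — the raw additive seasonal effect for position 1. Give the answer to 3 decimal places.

Season position 1 occurs at t = 4, 7, 10 (where T_t is defined).
t=4: T_4 = 38.33333; y_4 − T_4 = 43 − 38.33333 = 4.66667
t=7: T_7 = 40.66667; y_7 − T_7 = 46 − 40.66667 = 5.33333
t=10: T_10 = 43.00000; y_10 − T_10 = 48 − 43.00000 = 5.00000
Mean deviation: (4.66667 + 5.33333 + 5.00000) / 3 = 5.000

5.000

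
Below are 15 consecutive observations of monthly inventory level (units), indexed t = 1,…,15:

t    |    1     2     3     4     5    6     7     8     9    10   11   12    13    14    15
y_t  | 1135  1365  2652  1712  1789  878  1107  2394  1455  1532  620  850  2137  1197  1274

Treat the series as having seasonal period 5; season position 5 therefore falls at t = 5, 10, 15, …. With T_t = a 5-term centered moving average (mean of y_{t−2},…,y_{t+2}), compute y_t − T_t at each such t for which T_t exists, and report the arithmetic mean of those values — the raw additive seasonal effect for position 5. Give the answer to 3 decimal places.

161.600

Season position 5 occurs at t = 5, 10 (where T_t is defined).
t=5: T_5 = 1627.60000; y_5 − T_5 = 1789 − 1627.60000 = 161.40000
t=10: T_10 = 1370.20000; y_10 − T_10 = 1532 − 1370.20000 = 161.80000
Mean deviation: (161.40000 + 161.80000) / 2 = 161.600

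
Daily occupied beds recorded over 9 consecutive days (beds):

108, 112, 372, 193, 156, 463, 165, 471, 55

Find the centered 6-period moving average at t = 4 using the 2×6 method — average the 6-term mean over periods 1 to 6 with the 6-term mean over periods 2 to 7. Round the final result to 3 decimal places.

238.750

Sum over 1–6: 108 + 112 + 372 + 193 + 156 + 463 = 1404
Sum over 2–7: 112 + 372 + 193 + 156 + 463 + 165 = 1461
CMA at t=4 = (1404 + 1461) / (2·6) = 2865 / 12 = 238.750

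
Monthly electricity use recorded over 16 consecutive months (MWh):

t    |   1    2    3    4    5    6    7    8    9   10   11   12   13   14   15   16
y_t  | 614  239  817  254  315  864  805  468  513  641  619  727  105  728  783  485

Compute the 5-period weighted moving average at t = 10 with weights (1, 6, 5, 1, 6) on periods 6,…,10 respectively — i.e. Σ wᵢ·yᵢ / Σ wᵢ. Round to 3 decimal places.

Weighted sum: 1·864 + 6·805 + 5·468 + 1·513 + 6·641 = 864 + 4830 + 2340 + 513 + 3846 = 12393
Weight total: 1 + 6 + 5 + 1 + 6 = 19
WMA = 12393 / 19 = 652.263

652.263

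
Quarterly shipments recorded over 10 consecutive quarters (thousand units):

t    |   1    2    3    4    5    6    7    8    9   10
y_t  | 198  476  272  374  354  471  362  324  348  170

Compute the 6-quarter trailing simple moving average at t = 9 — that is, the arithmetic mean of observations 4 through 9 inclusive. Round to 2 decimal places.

Sum of periods 4–9: 374 + 354 + 471 + 362 + 324 + 348 = 2233
Divide by 6: 2233 / 6 = 372.17

372.17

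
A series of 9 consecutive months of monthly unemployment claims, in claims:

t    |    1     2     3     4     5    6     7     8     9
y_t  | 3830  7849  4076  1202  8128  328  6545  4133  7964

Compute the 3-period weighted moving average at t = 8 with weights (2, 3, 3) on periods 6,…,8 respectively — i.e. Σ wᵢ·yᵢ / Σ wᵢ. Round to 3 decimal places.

4086.250

Weighted sum: 2·328 + 3·6545 + 3·4133 = 656 + 19635 + 12399 = 32690
Weight total: 2 + 3 + 3 = 8
WMA = 32690 / 8 = 4086.250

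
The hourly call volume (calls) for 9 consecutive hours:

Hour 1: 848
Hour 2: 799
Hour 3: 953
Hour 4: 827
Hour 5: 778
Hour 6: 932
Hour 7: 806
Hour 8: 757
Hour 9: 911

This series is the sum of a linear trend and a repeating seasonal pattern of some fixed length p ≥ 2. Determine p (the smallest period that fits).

3

First differences y_{t+1} − y_t: -49, 154, -126, -49, 154, -126, -49, 154, …
The difference pattern repeats every 3 terms and not for any smaller step, so p = 3.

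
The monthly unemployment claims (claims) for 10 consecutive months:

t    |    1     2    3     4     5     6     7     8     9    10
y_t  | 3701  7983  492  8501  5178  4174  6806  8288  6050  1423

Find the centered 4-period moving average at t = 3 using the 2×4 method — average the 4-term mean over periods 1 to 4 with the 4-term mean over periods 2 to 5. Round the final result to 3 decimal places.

5353.875

Sum over 1–4: 3701 + 7983 + 492 + 8501 = 20677
Sum over 2–5: 7983 + 492 + 8501 + 5178 = 22154
CMA at t=3 = (20677 + 22154) / (2·4) = 42831 / 8 = 5353.875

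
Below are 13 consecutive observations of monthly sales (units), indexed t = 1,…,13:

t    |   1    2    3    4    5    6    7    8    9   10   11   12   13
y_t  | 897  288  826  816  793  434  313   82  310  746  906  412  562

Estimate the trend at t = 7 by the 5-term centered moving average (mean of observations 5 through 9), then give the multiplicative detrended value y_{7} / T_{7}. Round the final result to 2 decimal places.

Trend T_7 = (793 + 434 + 313 + 82 + 310) / 5 = 1932/5 = 386.4000
Ratio to trend: 313 / 386.4000 = 0.81

0.81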